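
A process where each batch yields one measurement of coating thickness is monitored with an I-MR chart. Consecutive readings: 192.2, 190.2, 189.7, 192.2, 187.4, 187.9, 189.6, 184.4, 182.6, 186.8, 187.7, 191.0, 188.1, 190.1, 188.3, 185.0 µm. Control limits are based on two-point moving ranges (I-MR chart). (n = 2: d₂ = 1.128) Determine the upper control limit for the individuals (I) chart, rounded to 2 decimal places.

194.96

X̄ = (192.2 + 190.2 + 189.7 + 192.2 + 187.4 + 187.9 + 189.6 + 184.4 + 182.6 + 186.8 + 187.7 + 191.0 + 188.1 + 190.1 + 188.3 + 185.0) / 16 = 188.3250
Moving ranges: 2.0, 0.5, 2.5, 4.8, 0.5, 1.7, 5.2, 1.8, 4.2, 0.9, 3.3, 2.9, 2.0, 1.8, 3.3; M̄R̄ = 37.4000 / 15 = 2.4933
UCL = X̄ + 3·M̄R̄/d₂ = 188.3250 + 3 × 2.4933 / 1.128 = 194.9562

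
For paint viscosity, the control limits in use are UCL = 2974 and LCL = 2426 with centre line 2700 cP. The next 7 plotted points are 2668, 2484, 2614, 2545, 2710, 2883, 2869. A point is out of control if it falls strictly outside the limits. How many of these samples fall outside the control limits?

All 7 points lie within [2426, 2974].

0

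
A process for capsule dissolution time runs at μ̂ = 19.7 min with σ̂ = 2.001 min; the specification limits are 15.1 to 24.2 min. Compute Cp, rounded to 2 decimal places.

Cp = (USL − LSL) / (6σ̂) = (24.2 − 15.1) / (6 × 2.001) = 9.1000 / 12.0060 = 0.7580

0.76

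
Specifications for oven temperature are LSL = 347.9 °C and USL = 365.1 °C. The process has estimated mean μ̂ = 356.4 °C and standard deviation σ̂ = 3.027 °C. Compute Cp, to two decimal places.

0.95

Cp = (USL − LSL) / (6σ̂) = (365.1 − 347.9) / (6 × 3.027) = 17.2000 / 18.1620 = 0.9470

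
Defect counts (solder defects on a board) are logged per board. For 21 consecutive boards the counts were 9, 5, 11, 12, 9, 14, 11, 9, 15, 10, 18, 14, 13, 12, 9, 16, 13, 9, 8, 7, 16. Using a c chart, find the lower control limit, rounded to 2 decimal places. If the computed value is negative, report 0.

1.29

c̄ = (9 + 5 + 11 + 12 + 9 + 14 + 11 + 9 + 15 + 10 + 18 + 14 + 13 + 12 + 9 + 16 + 13 + 9 + 8 + 7 + 16) / 21 = 240 / 21 = 11.4286
LCL = c̄ − 3√c̄ = 11.4286 − 3 × 3.3806 = 1.2867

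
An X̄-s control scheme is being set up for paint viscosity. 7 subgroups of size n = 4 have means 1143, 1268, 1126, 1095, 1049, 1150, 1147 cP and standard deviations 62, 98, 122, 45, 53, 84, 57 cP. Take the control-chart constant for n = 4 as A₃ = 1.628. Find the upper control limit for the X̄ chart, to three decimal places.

1260.884

X̄̄ = (1143 + 1268 + 1126 + 1095 + 1049 + 1150 + 1147) / 7 = 1139.7143
s̄ = (62 + 98 + 122 + 45 + 53 + 84 + 57) / 7 = 74.4286
UCL = X̄̄ + A₃·s̄ = 1139.7143 + 1.628 × 74.4286 = 1260.8840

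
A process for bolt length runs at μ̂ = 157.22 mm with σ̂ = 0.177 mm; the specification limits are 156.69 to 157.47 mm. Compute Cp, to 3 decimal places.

Cp = (USL − LSL) / (6σ̂) = (157.47 − 156.69) / (6 × 0.177) = 0.7800 / 1.0620 = 0.7345

0.734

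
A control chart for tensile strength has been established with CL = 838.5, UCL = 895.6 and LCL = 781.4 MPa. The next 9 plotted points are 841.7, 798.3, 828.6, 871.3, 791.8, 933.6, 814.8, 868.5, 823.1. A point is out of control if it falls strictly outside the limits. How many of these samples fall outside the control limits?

1

Compare each point to [781.4, 895.6]: sample 6 = 933.6 > UCL.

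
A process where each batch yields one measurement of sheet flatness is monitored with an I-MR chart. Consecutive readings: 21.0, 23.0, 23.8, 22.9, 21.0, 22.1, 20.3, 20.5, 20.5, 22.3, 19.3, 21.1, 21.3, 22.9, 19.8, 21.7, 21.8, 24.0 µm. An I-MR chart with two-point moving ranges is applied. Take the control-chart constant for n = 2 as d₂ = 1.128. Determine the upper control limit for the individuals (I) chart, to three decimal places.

X̄ = (21.0 + 23.0 + 23.8 + 22.9 + 21.0 + 22.1 + 20.3 + 20.5 + 20.5 + 22.3 + 19.3 + 21.1 + 21.3 + 22.9 + 19.8 + 21.7 + 21.8 + 24.0) / 18 = 21.6278
Moving ranges: 2.0, 0.8, 0.9, 1.9, 1.1, 1.8, 0.2, 0.0, 1.8, 3.0, 1.8, 0.2, 1.6, 3.1, 1.9, 0.1, 2.2; M̄R̄ = 24.4000 / 17 = 1.4353
UCL = X̄ + 3·M̄R̄/d₂ = 21.6278 + 3 × 1.4353 / 1.128 = 25.4450

25.445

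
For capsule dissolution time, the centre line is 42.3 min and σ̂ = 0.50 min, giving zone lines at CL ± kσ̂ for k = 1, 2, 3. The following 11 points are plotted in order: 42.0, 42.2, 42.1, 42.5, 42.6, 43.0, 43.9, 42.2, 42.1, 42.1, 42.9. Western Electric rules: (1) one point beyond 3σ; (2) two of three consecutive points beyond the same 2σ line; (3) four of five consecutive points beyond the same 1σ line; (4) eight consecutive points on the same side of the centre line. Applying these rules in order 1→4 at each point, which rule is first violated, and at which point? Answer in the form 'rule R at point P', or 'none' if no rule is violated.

Zone of each point (C = within 1σ̂, B = 1σ̂–2σ̂, A = 2σ̂–3σ̂, * = beyond 3σ̂; sign = side of CL): 1:-C, 2:-C, 3:-C, 4:+C, 5:+C, 6:+B, 7:+*, 8:-C, 9:-C, 10:-C, 11:+B
Rule 1 (one point beyond the 3σ limits) is satisfied at point 7.

rule 1 at point 7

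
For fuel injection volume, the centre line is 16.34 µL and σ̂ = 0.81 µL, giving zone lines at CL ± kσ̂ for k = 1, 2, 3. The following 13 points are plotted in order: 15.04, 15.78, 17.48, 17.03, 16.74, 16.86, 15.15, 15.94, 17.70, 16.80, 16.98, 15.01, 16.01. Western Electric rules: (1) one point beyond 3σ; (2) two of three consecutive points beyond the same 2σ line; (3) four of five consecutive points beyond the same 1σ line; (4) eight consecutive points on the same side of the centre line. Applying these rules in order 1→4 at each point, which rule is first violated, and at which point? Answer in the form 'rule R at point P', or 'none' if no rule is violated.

Zone of each point (C = within 1σ̂, B = 1σ̂–2σ̂, A = 2σ̂–3σ̂, * = beyond 3σ̂; sign = side of CL): 1:-B, 2:-C, 3:+B, 4:+C, 5:+C, 6:+C, 7:-B, 8:-C, 9:+B, 10:+C, 11:+C, 12:-B, 13:-C
No rule fires across all 13 points.

none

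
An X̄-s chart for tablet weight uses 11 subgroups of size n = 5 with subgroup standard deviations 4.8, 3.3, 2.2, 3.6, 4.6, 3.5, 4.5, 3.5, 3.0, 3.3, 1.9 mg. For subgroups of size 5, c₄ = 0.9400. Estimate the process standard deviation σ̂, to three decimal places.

3.694

s̄ = (4.8 + 3.3 + 2.2 + 3.6 + 4.6 + 3.5 + 4.5 + 3.5 + 3.0 + 3.3 + 1.9) / 11 = 3.4727
σ̂ = s̄ / c₄ = 3.4727 / 0.9400 = 3.6944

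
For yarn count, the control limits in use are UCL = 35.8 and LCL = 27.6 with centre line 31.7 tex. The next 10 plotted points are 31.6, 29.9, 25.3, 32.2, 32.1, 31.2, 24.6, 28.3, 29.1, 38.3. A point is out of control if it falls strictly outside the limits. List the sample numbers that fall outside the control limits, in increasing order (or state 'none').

Compare each point to [27.6, 35.8]: sample 3 = 25.3 < LCL; sample 7 = 24.6 < LCL; sample 10 = 38.3 > UCL.

3, 7, 10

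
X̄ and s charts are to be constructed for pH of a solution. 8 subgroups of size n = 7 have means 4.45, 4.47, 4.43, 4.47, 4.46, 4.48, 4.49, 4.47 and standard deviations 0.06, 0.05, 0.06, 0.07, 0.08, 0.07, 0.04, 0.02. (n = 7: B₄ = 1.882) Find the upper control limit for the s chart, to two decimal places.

0.11

s̄ = (0.06 + 0.05 + 0.06 + 0.07 + 0.08 + 0.07 + 0.04 + 0.02) / 8 = 0.0563
UCL_s = B₄·s̄ = 1.882 × 0.0563 = 0.1059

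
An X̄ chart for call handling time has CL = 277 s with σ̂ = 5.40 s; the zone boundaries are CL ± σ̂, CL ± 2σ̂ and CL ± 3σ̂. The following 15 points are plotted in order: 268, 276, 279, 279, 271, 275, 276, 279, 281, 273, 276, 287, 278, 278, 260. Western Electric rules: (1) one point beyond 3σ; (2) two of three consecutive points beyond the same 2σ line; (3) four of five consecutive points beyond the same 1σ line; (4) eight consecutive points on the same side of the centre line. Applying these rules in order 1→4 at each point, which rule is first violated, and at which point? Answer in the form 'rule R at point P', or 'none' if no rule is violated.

rule 1 at point 15

Zone of each point (C = within 1σ̂, B = 1σ̂–2σ̂, A = 2σ̂–3σ̂, * = beyond 3σ̂; sign = side of CL): 1:-B, 2:-C, 3:+C, 4:+C, 5:-B, 6:-C, 7:-C, 8:+C, 9:+C, 10:-C, 11:-C, 12:+B, 13:+C, 14:+C, 15:-*
Rule 1 (one point beyond the 3σ limits) is satisfied at point 15.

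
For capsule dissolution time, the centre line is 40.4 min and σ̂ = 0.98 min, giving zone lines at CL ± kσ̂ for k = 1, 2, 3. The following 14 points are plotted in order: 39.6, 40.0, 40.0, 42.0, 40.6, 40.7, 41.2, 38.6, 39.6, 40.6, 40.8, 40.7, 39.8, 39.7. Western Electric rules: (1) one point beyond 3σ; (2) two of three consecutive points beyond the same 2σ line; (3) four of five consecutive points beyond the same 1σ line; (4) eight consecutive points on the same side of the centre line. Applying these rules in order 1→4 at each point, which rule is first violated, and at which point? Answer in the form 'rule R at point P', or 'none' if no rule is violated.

Zone of each point (C = within 1σ̂, B = 1σ̂–2σ̂, A = 2σ̂–3σ̂, * = beyond 3σ̂; sign = side of CL): 1:-C, 2:-C, 3:-C, 4:+B, 5:+C, 6:+C, 7:+C, 8:-B, 9:-C, 10:+C, 11:+C, 12:+C, 13:-C, 14:-C
No rule fires across all 14 points.

none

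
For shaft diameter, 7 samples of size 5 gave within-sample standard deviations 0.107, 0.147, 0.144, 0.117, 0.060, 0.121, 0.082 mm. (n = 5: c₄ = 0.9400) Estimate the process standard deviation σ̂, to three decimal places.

s̄ = (0.107 + 0.147 + 0.144 + 0.117 + 0.060 + 0.121 + 0.082) / 7 = 0.1111
σ̂ = s̄ / c₄ = 0.1111 / 0.9400 = 0.1182

0.118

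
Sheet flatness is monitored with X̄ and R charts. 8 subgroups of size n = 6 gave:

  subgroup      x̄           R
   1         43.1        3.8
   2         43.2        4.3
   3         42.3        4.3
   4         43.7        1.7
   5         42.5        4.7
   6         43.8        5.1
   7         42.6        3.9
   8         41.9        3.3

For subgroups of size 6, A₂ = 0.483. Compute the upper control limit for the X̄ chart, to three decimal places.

44.765

X̄̄ = (43.1 + 43.2 + 42.3 + 43.7 + 42.5 + 43.8 + 42.6 + 41.9) / 8 = 343.1000 / 8 = 42.8875
R̄ = (3.8 + 4.3 + 4.3 + 1.7 + 4.7 + 5.1 + 3.9 + 3.3) / 8 = 31.1000 / 8 = 3.8875
UCL = X̄̄ + A₂·R̄ = 42.8875 + 0.483 × 3.8875 = 44.7652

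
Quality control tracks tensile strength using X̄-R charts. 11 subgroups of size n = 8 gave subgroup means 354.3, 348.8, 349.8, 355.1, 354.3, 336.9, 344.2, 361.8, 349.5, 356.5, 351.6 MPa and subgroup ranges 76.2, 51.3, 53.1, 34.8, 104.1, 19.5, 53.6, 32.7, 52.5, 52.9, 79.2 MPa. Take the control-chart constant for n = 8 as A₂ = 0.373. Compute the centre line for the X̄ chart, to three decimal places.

351.164

X̄̄ = (354.3 + 348.8 + 349.8 + 355.1 + 354.3 + 336.9 + 344.2 + 361.8 + 349.5 + 356.5 + 351.6) / 11 = 3862.8000 / 11 = 351.1636
CL = X̄̄ = 351.1636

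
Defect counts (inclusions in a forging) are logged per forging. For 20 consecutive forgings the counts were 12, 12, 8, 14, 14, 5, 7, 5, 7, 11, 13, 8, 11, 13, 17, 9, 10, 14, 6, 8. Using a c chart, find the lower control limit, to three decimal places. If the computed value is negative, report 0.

0.619

c̄ = (12 + 12 + 8 + 14 + 14 + 5 + 7 + 5 + 7 + 11 + 13 + 8 + 11 + 13 + 17 + 9 + 10 + 14 + 6 + 8) / 20 = 204 / 20 = 10.2000
LCL = c̄ − 3√c̄ = 10.2000 − 3 × 3.1937 = 0.6188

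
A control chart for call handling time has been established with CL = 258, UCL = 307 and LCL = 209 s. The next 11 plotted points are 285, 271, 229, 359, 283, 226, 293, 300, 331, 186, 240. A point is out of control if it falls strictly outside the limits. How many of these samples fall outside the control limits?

3

Compare each point to [209, 307]: sample 4 = 359 > UCL; sample 9 = 331 > UCL; sample 10 = 186 < LCL.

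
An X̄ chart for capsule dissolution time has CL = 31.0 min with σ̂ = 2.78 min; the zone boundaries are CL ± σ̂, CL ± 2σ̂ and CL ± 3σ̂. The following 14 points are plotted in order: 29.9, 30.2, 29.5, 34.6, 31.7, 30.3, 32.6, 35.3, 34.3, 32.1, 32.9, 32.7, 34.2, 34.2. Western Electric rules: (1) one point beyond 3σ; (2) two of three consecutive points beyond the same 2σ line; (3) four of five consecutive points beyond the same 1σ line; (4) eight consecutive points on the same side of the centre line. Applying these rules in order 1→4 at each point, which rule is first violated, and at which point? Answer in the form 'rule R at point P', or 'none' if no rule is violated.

rule 4 at point 14

Zone of each point (C = within 1σ̂, B = 1σ̂–2σ̂, A = 2σ̂–3σ̂, * = beyond 3σ̂; sign = side of CL): 1:-C, 2:-C, 3:-C, 4:+B, 5:+C, 6:-C, 7:+C, 8:+B, 9:+B, 10:+C, 11:+C, 12:+C, 13:+B, 14:+B
Rule 4 (eight consecutive points on the same side of the centre line) is satisfied at point 14.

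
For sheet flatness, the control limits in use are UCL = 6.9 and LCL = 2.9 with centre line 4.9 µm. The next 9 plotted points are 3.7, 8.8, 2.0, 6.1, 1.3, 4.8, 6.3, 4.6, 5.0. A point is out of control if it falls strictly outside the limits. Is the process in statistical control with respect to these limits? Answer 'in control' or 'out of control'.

Compare each point to [2.9, 6.9]: sample 2 = 8.8 > UCL; sample 3 = 2.0 < LCL; sample 5 = 1.3 < LCL.

out of control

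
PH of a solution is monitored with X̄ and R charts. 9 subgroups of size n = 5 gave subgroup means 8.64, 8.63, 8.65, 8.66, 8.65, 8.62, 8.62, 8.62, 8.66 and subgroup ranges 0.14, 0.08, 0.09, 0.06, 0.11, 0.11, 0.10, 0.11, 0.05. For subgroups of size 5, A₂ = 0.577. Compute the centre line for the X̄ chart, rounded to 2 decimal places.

8.64

X̄̄ = (8.64 + 8.63 + 8.65 + 8.66 + 8.65 + 8.62 + 8.62 + 8.62 + 8.66) / 9 = 77.7500 / 9 = 8.6389
CL = X̄̄ = 8.6389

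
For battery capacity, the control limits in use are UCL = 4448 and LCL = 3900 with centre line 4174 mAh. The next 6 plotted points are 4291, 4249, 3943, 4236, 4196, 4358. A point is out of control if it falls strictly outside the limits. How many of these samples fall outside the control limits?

0

All 6 points lie within [3900, 4448].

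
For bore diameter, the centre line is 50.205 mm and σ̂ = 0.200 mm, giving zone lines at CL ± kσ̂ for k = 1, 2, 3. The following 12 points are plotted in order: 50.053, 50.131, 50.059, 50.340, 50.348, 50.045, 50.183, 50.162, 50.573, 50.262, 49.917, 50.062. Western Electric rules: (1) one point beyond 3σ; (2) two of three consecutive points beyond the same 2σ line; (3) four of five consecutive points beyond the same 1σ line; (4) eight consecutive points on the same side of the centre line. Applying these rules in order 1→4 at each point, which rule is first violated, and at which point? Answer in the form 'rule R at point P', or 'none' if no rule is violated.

none

Zone of each point (C = within 1σ̂, B = 1σ̂–2σ̂, A = 2σ̂–3σ̂, * = beyond 3σ̂; sign = side of CL): 1:-C, 2:-C, 3:-C, 4:+C, 5:+C, 6:-C, 7:-C, 8:-C, 9:+B, 10:+C, 11:-B, 12:-C
No rule fires across all 12 points.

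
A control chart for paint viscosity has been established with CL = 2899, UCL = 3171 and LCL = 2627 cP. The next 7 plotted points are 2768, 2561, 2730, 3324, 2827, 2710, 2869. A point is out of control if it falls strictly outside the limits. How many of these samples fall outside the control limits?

2

Compare each point to [2627, 3171]: sample 2 = 2561 < LCL; sample 4 = 3324 > UCL.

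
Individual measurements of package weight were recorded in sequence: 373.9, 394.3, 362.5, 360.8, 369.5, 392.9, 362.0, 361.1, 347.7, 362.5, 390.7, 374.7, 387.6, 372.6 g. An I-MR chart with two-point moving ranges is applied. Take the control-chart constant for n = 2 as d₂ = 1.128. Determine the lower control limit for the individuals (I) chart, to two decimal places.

327.72

X̄ = (373.9 + 394.3 + 362.5 + 360.8 + 369.5 + 392.9 + 362.0 + 361.1 + 347.7 + 362.5 + 390.7 + 374.7 + 387.6 + 372.6) / 14 = 372.3429
Moving ranges: 20.4, 31.8, 1.7, 8.7, 23.4, 30.9, 0.9, 13.4, 14.8, 28.2, 16.0, 12.9, 15.0; M̄R̄ = 218.1000 / 13 = 16.7769
LCL = X̄ − 3·M̄R̄/d₂ = 372.3429 − 3 × 16.7769 / 1.128 = 327.7234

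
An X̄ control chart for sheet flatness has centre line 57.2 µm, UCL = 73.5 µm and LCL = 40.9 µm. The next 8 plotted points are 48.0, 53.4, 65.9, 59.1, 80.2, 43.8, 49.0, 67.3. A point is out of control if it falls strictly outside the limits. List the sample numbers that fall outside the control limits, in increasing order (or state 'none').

5

Compare each point to [40.9, 73.5]: sample 5 = 80.2 > UCL.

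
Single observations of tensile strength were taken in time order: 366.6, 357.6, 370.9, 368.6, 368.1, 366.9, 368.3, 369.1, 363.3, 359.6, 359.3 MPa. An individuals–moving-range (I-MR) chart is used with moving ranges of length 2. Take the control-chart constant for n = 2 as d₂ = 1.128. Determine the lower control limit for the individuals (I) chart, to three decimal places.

X̄ = (366.6 + 357.6 + 370.9 + 368.6 + 368.1 + 366.9 + 368.3 + 369.1 + 363.3 + 359.6 + 359.3) / 11 = 365.3000
Moving ranges: 9.0, 13.3, 2.3, 0.5, 1.2, 1.4, 0.8, 5.8, 3.7, 0.3; M̄R̄ = 38.3000 / 10 = 3.8300
LCL = X̄ − 3·M̄R̄/d₂ = 365.3000 − 3 × 3.8300 / 1.128 = 355.1138

355.114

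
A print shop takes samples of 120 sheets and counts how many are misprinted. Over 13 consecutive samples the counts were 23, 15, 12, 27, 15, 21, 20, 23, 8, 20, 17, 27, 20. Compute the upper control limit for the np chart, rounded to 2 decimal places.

31.09

p̄ = Σdᵢ / (k·n) = 248 / (13 × 120) = 0.15897
UCL = np̄ + 3·√(np̄(1−p̄)) = 19.0769 + 3 × √(19.0769×0.84103) = 19.0769 + 3 × 4.0055 = 31.0935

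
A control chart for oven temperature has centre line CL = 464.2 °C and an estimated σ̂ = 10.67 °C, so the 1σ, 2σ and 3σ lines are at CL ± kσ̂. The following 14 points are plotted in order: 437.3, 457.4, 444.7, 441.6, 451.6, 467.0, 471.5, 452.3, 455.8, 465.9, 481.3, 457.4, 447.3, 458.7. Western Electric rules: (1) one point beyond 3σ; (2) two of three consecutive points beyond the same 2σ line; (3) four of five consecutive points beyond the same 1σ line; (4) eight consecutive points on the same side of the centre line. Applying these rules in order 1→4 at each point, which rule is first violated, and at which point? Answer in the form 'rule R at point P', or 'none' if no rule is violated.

rule 3 at point 5

Zone of each point (C = within 1σ̂, B = 1σ̂–2σ̂, A = 2σ̂–3σ̂, * = beyond 3σ̂; sign = side of CL): 1:-A, 2:-C, 3:-B, 4:-A, 5:-B, 6:+C, 7:+C, 8:-B, 9:-C, 10:+C, 11:+B, 12:-C, 13:-B, 14:-C
Rule 3 (four of five consecutive points beyond the same 1σ limit) is satisfied at point 5.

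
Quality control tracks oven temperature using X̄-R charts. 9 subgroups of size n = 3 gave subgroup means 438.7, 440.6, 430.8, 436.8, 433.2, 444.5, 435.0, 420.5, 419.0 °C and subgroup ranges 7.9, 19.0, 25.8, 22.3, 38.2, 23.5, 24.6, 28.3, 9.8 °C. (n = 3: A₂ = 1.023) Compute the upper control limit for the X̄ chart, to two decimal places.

455.90

X̄̄ = (438.7 + 440.6 + 430.8 + 436.8 + 433.2 + 444.5 + 435.0 + 420.5 + 419.0) / 9 = 3899.1000 / 9 = 433.2333
R̄ = (7.9 + 19.0 + 25.8 + 22.3 + 38.2 + 23.5 + 24.6 + 28.3 + 9.8) / 9 = 199.4000 / 9 = 22.1556
UCL = X̄̄ + A₂·R̄ = 433.2333 + 1.023 × 22.1556 = 455.8985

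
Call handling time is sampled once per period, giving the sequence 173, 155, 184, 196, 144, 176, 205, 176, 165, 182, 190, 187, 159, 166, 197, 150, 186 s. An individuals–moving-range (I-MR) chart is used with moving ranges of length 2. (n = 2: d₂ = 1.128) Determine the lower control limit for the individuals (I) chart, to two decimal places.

111.28

X̄ = (173 + 155 + 184 + 196 + 144 + 176 + 205 + 176 + 165 + 182 + 190 + 187 + 159 + 166 + 197 + 150 + 186) / 17 = 175.9412
Moving ranges: 18, 29, 12, 52, 32, 29, 29, 11, 17, 8, 3, 28, 7, 31, 47, 36; M̄R̄ = 389.0000 / 16 = 24.3125
LCL = X̄ − 3·M̄R̄/d₂ = 175.9412 − 3 × 24.3125 / 1.128 = 111.2803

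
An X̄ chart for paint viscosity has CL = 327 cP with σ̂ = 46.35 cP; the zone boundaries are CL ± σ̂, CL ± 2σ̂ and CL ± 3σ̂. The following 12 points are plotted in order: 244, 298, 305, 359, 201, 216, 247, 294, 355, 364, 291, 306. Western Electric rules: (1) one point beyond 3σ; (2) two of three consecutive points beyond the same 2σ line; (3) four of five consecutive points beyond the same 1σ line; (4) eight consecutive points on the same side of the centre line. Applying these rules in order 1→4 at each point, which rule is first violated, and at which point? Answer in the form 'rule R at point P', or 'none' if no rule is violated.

rule 2 at point 6

Zone of each point (C = within 1σ̂, B = 1σ̂–2σ̂, A = 2σ̂–3σ̂, * = beyond 3σ̂; sign = side of CL): 1:-B, 2:-C, 3:-C, 4:+C, 5:-A, 6:-A, 7:-B, 8:-C, 9:+C, 10:+C, 11:-C, 12:-C
Rule 2 (two of three consecutive points beyond the same 2σ limit) is satisfied at point 6.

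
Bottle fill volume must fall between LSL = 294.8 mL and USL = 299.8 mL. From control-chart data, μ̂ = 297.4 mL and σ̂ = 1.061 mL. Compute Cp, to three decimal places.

0.785

Cp = (USL − LSL) / (6σ̂) = (299.8 − 294.8) / (6 × 1.061) = 5.0000 / 6.3660 = 0.7854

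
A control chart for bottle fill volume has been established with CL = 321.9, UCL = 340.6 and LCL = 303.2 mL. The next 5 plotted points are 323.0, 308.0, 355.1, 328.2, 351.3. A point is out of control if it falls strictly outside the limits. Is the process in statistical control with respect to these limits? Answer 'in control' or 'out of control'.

Compare each point to [303.2, 340.6]: sample 3 = 355.1 > UCL; sample 5 = 351.3 > UCL.

out of control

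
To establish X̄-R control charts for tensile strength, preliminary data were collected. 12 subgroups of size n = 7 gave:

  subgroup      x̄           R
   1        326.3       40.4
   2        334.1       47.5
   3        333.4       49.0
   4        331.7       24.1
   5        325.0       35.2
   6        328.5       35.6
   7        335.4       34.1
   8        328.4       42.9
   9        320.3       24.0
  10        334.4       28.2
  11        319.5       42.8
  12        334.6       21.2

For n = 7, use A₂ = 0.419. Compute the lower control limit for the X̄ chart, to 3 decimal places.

314.460

X̄̄ = (326.3 + 334.1 + 333.4 + 331.7 + 325.0 + 328.5 + 335.4 + 328.4 + 320.3 + 334.4 + 319.5 + 334.6) / 12 = 3951.6000 / 12 = 329.3000
R̄ = (40.4 + 47.5 + 49.0 + 24.1 + 35.2 + 35.6 + 34.1 + 42.9 + 24.0 + 28.2 + 42.8 + 21.2) / 12 = 425.0000 / 12 = 35.4167
LCL = X̄̄ − A₂·R̄ = 329.3000 − 0.419 × 35.4167 = 314.4604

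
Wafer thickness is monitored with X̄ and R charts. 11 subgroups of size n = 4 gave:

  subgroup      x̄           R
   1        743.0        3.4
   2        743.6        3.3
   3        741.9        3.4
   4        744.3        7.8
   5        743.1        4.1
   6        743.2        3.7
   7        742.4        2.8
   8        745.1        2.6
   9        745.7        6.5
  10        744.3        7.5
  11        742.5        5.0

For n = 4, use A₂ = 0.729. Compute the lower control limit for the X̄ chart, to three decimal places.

X̄̄ = (743.0 + 743.6 + 741.9 + 744.3 + 743.1 + 743.2 + 742.4 + 745.1 + 745.7 + 744.3 + 742.5) / 11 = 8179.1000 / 11 = 743.5545
R̄ = (3.4 + 3.3 + 3.4 + 7.8 + 4.1 + 3.7 + 2.8 + 2.6 + 6.5 + 7.5 + 5.0) / 11 = 50.1000 / 11 = 4.5545
LCL = X̄̄ − A₂·R̄ = 743.5545 − 0.729 × 4.5545 = 740.2343

740.234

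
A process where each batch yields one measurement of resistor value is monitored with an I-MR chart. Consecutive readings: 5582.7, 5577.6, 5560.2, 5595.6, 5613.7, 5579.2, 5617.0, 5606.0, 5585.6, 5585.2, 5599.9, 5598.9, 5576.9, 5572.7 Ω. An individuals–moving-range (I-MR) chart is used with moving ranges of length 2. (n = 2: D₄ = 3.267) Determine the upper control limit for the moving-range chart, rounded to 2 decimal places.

Moving ranges: 5.1, 17.4, 35.4, 18.1, 34.5, 37.8, 11.0, 20.4, 0.4, 14.7, 1.0, 22.0, 4.2; M̄R̄ = 222.0000 / 13 = 17.0769
UCL_MR = D₄·M̄R̄ = 3.267 × 17.0769 = 55.7903

55.79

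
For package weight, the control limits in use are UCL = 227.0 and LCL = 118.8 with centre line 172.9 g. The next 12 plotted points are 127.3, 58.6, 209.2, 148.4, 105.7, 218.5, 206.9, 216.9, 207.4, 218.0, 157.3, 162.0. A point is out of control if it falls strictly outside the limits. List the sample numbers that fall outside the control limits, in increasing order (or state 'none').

2, 5

Compare each point to [118.8, 227.0]: sample 2 = 58.6 < LCL; sample 5 = 105.7 < LCL.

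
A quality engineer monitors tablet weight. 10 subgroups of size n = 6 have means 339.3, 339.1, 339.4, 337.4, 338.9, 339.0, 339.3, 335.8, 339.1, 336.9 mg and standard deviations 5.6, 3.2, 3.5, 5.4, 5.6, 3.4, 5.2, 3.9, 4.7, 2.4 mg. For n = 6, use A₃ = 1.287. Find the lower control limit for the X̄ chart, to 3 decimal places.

X̄̄ = (339.3 + 339.1 + 339.4 + 337.4 + 338.9 + 339.0 + 339.3 + 335.8 + 339.1 + 336.9) / 10 = 338.4200
s̄ = (5.6 + 3.2 + 3.5 + 5.4 + 5.6 + 3.4 + 5.2 + 3.9 + 4.7 + 2.4) / 10 = 4.2900
LCL = X̄̄ − A₃·s̄ = 338.4200 − 1.287 × 4.2900 = 332.8988

332.899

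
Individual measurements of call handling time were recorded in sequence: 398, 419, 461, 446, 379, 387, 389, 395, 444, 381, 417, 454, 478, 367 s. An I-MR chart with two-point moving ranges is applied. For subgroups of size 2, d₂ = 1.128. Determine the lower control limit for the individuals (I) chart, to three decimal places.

316.953

X̄ = (398 + 419 + 461 + 446 + 379 + 387 + 389 + 395 + 444 + 381 + 417 + 454 + 478 + 367) / 14 = 415.3571
Moving ranges: 21, 42, 15, 67, 8, 2, 6, 49, 63, 36, 37, 24, 111; M̄R̄ = 481.0000 / 13 = 37.0000
LCL = X̄ − 3·M̄R̄/d₂ = 415.3571 − 3 × 37.0000 / 1.128 = 316.9529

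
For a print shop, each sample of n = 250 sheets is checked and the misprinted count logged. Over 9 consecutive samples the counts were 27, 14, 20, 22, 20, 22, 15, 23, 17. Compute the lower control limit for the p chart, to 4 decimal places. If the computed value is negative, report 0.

0.0285

p̄ = Σdᵢ / (k·n) = 180 / (9 × 250) = 0.08000
LCL = p̄ − 3·√(p̄(1−p̄)/n) = 0.08000 − 3 × 0.01716 = 0.02853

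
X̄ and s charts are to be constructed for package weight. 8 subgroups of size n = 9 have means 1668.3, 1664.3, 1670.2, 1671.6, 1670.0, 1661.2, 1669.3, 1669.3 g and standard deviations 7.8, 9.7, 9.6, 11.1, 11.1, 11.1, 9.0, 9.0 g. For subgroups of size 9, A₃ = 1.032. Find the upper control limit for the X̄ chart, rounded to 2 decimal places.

X̄̄ = (1668.3 + 1664.3 + 1670.2 + 1671.6 + 1670.0 + 1661.2 + 1669.3 + 1669.3) / 8 = 1668.0250
s̄ = (7.8 + 9.7 + 9.6 + 11.1 + 11.1 + 11.1 + 9.0 + 9.0) / 8 = 9.8000
UCL = X̄̄ + A₃·s̄ = 1668.0250 + 1.032 × 9.8000 = 1678.1386

1678.14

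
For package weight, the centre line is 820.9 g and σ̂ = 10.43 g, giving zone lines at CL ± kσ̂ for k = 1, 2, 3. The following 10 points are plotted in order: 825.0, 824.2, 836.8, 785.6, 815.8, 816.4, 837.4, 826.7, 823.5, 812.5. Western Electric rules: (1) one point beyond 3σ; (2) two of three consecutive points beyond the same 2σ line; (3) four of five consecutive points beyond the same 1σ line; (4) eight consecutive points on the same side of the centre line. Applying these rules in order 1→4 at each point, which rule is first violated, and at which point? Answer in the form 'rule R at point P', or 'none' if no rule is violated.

rule 1 at point 4

Zone of each point (C = within 1σ̂, B = 1σ̂–2σ̂, A = 2σ̂–3σ̂, * = beyond 3σ̂; sign = side of CL): 1:+C, 2:+C, 3:+B, 4:-*, 5:-C, 6:-C, 7:+B, 8:+C, 9:+C, 10:-C
Rule 1 (one point beyond the 3σ limits) is satisfied at point 4.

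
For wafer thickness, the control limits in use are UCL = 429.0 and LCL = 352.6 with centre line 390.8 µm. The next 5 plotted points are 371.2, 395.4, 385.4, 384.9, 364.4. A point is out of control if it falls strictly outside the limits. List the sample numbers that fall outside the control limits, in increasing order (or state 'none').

All 5 points lie within [352.6, 429.0].

none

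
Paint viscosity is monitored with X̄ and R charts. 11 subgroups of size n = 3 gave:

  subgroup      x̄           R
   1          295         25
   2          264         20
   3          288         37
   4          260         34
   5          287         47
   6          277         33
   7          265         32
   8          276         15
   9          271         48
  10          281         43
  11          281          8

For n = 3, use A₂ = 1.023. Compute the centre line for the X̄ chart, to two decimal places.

X̄̄ = (295 + 264 + 288 + 260 + 287 + 277 + 265 + 276 + 271 + 281 + 281) / 11 = 3045.0000 / 11 = 276.8182
CL = X̄̄ = 276.8182

276.82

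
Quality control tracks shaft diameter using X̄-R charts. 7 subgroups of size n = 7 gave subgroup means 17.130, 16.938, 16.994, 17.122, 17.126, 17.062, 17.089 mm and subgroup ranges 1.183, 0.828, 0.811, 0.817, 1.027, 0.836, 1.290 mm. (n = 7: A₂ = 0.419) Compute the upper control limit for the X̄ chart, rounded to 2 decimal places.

X̄̄ = (17.130 + 16.938 + 16.994 + 17.122 + 17.126 + 17.062 + 17.089) / 7 = 119.4610 / 7 = 17.0659
R̄ = (1.183 + 0.828 + 0.811 + 0.817 + 1.027 + 0.836 + 1.290) / 7 = 6.7920 / 7 = 0.9703
UCL = X̄̄ + A₂·R̄ = 17.0659 + 0.419 × 0.9703 = 17.4724

17.47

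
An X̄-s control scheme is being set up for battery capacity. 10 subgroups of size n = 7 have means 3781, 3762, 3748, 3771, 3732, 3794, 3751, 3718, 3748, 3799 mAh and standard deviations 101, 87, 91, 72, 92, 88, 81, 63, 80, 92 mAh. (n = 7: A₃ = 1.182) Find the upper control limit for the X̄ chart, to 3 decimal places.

3860.515

X̄̄ = (3781 + 3762 + 3748 + 3771 + 3732 + 3794 + 3751 + 3718 + 3748 + 3799) / 10 = 3760.4000
s̄ = (101 + 87 + 91 + 72 + 92 + 88 + 81 + 63 + 80 + 92) / 10 = 84.7000
UCL = X̄̄ + A₃·s̄ = 3760.4000 + 1.182 × 84.7000 = 3860.5154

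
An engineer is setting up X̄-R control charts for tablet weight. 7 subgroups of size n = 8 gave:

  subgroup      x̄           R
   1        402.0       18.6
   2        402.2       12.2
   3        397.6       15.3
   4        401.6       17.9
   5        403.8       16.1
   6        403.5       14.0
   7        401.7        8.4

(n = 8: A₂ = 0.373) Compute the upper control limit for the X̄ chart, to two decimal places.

407.23

X̄̄ = (402.0 + 402.2 + 397.6 + 401.6 + 403.8 + 403.5 + 401.7) / 7 = 2812.4000 / 7 = 401.7714
R̄ = (18.6 + 12.2 + 15.3 + 17.9 + 16.1 + 14.0 + 8.4) / 7 = 102.5000 / 7 = 14.6429
UCL = X̄̄ + A₂·R̄ = 401.7714 + 0.373 × 14.6429 = 407.2332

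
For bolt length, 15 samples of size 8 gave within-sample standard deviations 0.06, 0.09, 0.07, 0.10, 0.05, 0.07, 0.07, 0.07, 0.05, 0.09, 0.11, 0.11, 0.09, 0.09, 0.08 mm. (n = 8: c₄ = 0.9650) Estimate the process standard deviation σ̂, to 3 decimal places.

s̄ = (0.06 + 0.09 + 0.07 + 0.10 + 0.05 + 0.07 + 0.07 + 0.07 + 0.05 + 0.09 + 0.11 + 0.11 + 0.09 + 0.09 + 0.08) / 15 = 0.0800
σ̂ = s̄ / c₄ = 0.0800 / 0.9650 = 0.0829

0.083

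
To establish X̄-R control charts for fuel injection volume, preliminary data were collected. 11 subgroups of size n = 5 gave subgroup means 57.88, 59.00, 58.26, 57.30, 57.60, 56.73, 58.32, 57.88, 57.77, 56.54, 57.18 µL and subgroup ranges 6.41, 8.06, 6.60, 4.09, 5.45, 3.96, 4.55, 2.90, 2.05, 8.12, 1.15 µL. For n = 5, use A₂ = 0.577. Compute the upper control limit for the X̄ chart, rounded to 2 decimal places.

X̄̄ = (57.88 + 59.00 + 58.26 + 57.30 + 57.60 + 56.73 + 58.32 + 57.88 + 57.77 + 56.54 + 57.18) / 11 = 634.4600 / 11 = 57.6782
R̄ = (6.41 + 8.06 + 6.60 + 4.09 + 5.45 + 3.96 + 4.55 + 2.90 + 2.05 + 8.12 + 1.15) / 11 = 53.3400 / 11 = 4.8491
UCL = X̄̄ + A₂·R̄ = 57.6782 + 0.577 × 4.8491 = 60.4761

60.48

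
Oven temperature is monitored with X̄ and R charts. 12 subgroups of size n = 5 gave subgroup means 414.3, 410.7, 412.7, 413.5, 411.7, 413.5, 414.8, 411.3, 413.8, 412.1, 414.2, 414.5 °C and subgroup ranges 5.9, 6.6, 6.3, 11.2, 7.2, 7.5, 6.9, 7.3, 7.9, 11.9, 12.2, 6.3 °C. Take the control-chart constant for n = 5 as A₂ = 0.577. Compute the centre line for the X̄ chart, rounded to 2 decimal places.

X̄̄ = (414.3 + 410.7 + 412.7 + 413.5 + 411.7 + 413.5 + 414.8 + 411.3 + 413.8 + 412.1 + 414.2 + 414.5) / 12 = 4957.1000 / 12 = 413.0917
CL = X̄̄ = 413.0917

413.09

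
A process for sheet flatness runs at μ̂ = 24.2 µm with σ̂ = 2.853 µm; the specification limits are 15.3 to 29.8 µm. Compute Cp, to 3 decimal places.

Cp = (USL − LSL) / (6σ̂) = (29.8 − 15.3) / (6 × 2.853) = 14.5000 / 17.1180 = 0.8471

0.847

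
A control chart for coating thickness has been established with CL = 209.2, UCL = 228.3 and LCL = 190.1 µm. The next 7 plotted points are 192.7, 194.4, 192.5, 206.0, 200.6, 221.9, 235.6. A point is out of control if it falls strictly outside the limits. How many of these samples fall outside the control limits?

1

Compare each point to [190.1, 228.3]: sample 7 = 235.6 > UCL.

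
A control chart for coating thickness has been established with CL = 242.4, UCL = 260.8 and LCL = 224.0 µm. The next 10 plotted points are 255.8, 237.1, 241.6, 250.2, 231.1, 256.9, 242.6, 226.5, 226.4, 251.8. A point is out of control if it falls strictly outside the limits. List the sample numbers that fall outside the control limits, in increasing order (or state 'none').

none

All 10 points lie within [224.0, 260.8].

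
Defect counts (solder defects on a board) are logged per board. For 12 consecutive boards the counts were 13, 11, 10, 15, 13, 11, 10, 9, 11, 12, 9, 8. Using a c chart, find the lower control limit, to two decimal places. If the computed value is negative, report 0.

c̄ = (13 + 11 + 10 + 15 + 13 + 11 + 10 + 9 + 11 + 12 + 9 + 8) / 12 = 132 / 12 = 11.0000
LCL = c̄ − 3√c̄ = 11.0000 − 3 × 3.3166 = 1.0501

1.05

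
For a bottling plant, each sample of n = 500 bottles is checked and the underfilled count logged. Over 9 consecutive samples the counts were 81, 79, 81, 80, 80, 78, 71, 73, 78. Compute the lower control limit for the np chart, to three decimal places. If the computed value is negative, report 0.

p̄ = Σdᵢ / (k·n) = 701 / (9 × 500) = 0.15578
LCL = np̄ − 3·√(np̄(1−p̄)) = 77.8889 − 3 × 8.1090 = 53.5620

53.562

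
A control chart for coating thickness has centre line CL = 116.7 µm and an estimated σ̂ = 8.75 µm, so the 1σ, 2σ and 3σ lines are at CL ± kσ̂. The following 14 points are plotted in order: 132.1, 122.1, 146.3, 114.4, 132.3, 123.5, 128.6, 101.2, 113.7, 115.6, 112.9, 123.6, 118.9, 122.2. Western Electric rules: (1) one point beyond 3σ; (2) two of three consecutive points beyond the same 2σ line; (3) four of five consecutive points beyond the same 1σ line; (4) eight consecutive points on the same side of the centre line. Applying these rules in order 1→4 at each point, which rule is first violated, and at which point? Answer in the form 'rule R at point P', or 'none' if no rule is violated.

Zone of each point (C = within 1σ̂, B = 1σ̂–2σ̂, A = 2σ̂–3σ̂, * = beyond 3σ̂; sign = side of CL): 1:+B, 2:+C, 3:+*, 4:-C, 5:+B, 6:+C, 7:+B, 8:-B, 9:-C, 10:-C, 11:-C, 12:+C, 13:+C, 14:+C
Rule 1 (one point beyond the 3σ limits) is satisfied at point 3.

rule 1 at point 3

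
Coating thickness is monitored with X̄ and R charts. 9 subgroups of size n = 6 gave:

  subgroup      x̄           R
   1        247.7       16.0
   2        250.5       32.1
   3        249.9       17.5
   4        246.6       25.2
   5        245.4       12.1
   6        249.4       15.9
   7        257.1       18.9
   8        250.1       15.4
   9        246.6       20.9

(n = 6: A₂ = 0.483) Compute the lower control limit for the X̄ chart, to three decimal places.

239.918

X̄̄ = (247.7 + 250.5 + 249.9 + 246.6 + 245.4 + 249.4 + 257.1 + 250.1 + 246.6) / 9 = 2243.3000 / 9 = 249.2556
R̄ = (16.0 + 32.1 + 17.5 + 25.2 + 12.1 + 15.9 + 18.9 + 15.4 + 20.9) / 9 = 174.0000 / 9 = 19.3333
LCL = X̄̄ − A₂·R̄ = 249.2556 − 0.483 × 19.3333 = 239.9176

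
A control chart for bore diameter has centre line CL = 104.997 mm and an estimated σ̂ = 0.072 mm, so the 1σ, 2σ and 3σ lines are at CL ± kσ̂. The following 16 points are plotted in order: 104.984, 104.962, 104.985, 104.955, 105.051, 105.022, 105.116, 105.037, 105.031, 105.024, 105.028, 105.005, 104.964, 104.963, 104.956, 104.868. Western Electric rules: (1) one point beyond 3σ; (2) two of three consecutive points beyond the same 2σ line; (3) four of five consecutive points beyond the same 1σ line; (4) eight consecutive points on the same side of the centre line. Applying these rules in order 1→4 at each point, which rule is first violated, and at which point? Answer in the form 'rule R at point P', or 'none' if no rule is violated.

Zone of each point (C = within 1σ̂, B = 1σ̂–2σ̂, A = 2σ̂–3σ̂, * = beyond 3σ̂; sign = side of CL): 1:-C, 2:-C, 3:-C, 4:-C, 5:+C, 6:+C, 7:+B, 8:+C, 9:+C, 10:+C, 11:+C, 12:+C, 13:-C, 14:-C, 15:-C, 16:-B
Rule 4 (eight consecutive points on the same side of the centre line) is satisfied at point 12.

rule 4 at point 12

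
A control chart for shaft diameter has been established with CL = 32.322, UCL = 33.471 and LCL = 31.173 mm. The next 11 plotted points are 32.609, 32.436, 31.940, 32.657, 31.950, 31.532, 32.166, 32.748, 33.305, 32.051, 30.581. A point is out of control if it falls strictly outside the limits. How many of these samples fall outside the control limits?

1

Compare each point to [31.173, 33.471]: sample 11 = 30.581 < LCL.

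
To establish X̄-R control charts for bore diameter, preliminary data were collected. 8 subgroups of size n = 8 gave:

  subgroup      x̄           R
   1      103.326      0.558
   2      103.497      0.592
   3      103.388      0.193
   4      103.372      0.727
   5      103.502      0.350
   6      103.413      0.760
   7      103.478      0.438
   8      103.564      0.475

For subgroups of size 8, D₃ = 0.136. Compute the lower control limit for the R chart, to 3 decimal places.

R̄ = (0.558 + 0.592 + 0.193 + 0.727 + 0.350 + 0.760 + 0.438 + 0.475) / 8 = 4.0930 / 8 = 0.5116
LCL_R = D₃·R̄ = 0.136 × 0.5116 = 0.0696

0.070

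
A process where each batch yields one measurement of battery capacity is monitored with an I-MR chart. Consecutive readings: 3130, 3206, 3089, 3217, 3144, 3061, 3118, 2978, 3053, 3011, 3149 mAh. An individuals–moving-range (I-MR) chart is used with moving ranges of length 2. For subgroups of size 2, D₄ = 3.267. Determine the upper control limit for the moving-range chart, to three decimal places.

Moving ranges: 76, 117, 128, 73, 83, 57, 140, 75, 42, 138; M̄R̄ = 929.0000 / 10 = 92.9000
UCL_MR = D₄·M̄R̄ = 3.267 × 92.9000 = 303.5043

303.504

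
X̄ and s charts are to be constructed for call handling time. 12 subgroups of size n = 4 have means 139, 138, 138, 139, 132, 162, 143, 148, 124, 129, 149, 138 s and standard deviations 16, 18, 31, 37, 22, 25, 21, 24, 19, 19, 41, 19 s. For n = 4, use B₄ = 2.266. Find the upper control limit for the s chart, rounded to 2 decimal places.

55.14

s̄ = (16 + 18 + 31 + 37 + 22 + 25 + 21 + 24 + 19 + 19 + 41 + 19) / 12 = 24.3333
UCL_s = B₄·s̄ = 2.266 × 24.3333 = 55.1393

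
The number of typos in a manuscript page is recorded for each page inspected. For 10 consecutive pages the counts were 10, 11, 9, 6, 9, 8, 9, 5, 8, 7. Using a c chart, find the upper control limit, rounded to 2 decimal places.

16.79

c̄ = (10 + 11 + 9 + 6 + 9 + 8 + 9 + 5 + 8 + 7) / 10 = 82 / 10 = 8.2000
UCL = c̄ + 3√c̄ = 8.2000 + 3 × √8.2000 = 8.2000 + 3 × 2.8636 = 16.7907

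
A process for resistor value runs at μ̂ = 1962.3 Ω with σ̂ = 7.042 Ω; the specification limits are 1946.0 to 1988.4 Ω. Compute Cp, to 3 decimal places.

1.004

Cp = (USL − LSL) / (6σ̂) = (1988.4 − 1946.0) / (6 × 7.042) = 42.4000 / 42.2520 = 1.0035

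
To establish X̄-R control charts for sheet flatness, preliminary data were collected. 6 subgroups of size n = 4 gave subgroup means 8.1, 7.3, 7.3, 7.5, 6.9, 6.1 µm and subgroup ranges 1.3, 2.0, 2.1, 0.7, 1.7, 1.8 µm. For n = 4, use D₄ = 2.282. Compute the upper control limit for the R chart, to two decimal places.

R̄ = (1.3 + 2.0 + 2.1 + 0.7 + 1.7 + 1.8) / 6 = 9.6000 / 6 = 1.6000
UCL_R = D₄·R̄ = 2.282 × 1.6000 = 3.6512

3.65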